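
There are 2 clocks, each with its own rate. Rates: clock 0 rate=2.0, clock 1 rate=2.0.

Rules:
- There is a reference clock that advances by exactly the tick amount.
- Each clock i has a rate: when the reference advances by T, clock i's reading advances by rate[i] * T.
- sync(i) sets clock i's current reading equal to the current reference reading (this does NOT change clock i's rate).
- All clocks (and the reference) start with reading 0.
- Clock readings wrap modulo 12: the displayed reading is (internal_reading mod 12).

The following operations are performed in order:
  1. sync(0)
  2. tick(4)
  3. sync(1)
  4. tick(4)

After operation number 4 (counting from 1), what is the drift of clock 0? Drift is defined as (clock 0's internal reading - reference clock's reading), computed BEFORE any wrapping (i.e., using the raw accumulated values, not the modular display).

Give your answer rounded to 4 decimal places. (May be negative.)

Answer: 8.0000

Derivation:
After op 1 sync(0): ref=0.0000 raw=[0.0000 0.0000]
After op 2 tick(4): ref=4.0000 raw=[8.0000 8.0000]
After op 3 sync(1): ref=4.0000 raw=[8.0000 4.0000]
After op 4 tick(4): ref=8.0000 raw=[16.0000 12.0000]
Drift of clock 0 after op 4: 16.0000 - 8.0000 = 8.0000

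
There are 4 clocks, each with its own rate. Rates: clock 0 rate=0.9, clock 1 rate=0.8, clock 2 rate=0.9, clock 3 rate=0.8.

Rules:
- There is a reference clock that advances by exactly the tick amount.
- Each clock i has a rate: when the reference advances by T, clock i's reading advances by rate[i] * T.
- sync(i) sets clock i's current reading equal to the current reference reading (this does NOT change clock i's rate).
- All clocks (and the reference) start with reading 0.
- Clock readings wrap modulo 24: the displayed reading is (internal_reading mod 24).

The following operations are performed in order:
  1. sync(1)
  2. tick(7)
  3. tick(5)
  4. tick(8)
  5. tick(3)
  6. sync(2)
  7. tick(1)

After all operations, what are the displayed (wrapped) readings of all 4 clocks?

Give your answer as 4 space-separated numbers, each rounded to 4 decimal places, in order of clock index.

After op 1 sync(1): ref=0.0000 raw=[0.0000 0.0000 0.0000 0.0000]
After op 2 tick(7): ref=7.0000 raw=[6.3000 5.6000 6.3000 5.6000]
After op 3 tick(5): ref=12.0000 raw=[10.8000 9.6000 10.8000 9.6000]
After op 4 tick(8): ref=20.0000 raw=[18.0000 16.0000 18.0000 16.0000]
After op 5 tick(3): ref=23.0000 raw=[20.7000 18.4000 20.7000 18.4000]
After op 6 sync(2): ref=23.0000 raw=[20.7000 18.4000 23.0000 18.4000]
After op 7 tick(1): ref=24.0000 raw=[21.6000 19.2000 23.9000 19.2000]
Wrap final raw readings (mod 24): 21.6000 mod 24 = 21.6000; 19.2000 mod 24 = 19.2000; 23.9000 mod 24 = 23.9000; 19.2000 mod 24 = 19.2000

Answer: 21.6000 19.2000 23.9000 19.2000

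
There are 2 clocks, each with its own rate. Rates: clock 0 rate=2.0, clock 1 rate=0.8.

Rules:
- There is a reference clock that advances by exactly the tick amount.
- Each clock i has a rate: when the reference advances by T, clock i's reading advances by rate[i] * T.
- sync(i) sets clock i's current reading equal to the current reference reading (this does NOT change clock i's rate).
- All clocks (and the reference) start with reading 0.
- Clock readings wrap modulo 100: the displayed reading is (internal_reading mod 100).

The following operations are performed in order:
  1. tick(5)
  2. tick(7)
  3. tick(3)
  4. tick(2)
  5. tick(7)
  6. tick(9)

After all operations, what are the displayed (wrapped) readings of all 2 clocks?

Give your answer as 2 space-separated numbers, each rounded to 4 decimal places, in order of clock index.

Answer: 66.0000 26.4000

Derivation:
After op 1 tick(5): ref=5.0000 raw=[10.0000 4.0000]
After op 2 tick(7): ref=12.0000 raw=[24.0000 9.6000]
After op 3 tick(3): ref=15.0000 raw=[30.0000 12.0000]
After op 4 tick(2): ref=17.0000 raw=[34.0000 13.6000]
After op 5 tick(7): ref=24.0000 raw=[48.0000 19.2000]
After op 6 tick(9): ref=33.0000 raw=[66.0000 26.4000]
Wrap final raw readings (mod 100): 66.0000 mod 100 = 66.0000; 26.4000 mod 100 = 26.4000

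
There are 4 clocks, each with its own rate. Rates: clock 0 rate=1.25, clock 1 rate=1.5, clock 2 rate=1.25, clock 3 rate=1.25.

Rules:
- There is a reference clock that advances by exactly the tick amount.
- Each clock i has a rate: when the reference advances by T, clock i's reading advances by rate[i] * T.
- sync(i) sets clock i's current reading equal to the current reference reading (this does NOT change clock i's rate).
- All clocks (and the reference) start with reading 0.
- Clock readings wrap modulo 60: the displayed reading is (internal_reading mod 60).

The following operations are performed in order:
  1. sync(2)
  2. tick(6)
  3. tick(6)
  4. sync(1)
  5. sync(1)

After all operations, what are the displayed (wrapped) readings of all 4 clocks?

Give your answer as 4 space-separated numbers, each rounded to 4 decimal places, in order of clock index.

Answer: 15.0000 12.0000 15.0000 15.0000

Derivation:
After op 1 sync(2): ref=0.0000 raw=[0.0000 0.0000 0.0000 0.0000]
After op 2 tick(6): ref=6.0000 raw=[7.5000 9.0000 7.5000 7.5000]
After op 3 tick(6): ref=12.0000 raw=[15.0000 18.0000 15.0000 15.0000]
After op 4 sync(1): ref=12.0000 raw=[15.0000 12.0000 15.0000 15.0000]
After op 5 sync(1): ref=12.0000 raw=[15.0000 12.0000 15.0000 15.0000]
Wrap final raw readings (mod 60): 15.0000 mod 60 = 15.0000; 12.0000 mod 60 = 12.0000; 15.0000 mod 60 = 15.0000; 15.0000 mod 60 = 15.0000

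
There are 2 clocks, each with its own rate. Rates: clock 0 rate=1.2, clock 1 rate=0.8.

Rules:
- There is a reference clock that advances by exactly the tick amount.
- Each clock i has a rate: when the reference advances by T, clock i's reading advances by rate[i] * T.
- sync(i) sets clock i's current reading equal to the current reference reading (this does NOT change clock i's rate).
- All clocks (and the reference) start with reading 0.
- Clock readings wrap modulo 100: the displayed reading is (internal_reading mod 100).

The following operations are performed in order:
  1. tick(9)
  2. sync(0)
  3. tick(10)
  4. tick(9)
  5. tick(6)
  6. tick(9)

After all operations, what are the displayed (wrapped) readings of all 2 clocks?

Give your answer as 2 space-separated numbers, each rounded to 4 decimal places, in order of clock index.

Answer: 49.8000 34.4000

Derivation:
After op 1 tick(9): ref=9.0000 raw=[10.8000 7.2000]
After op 2 sync(0): ref=9.0000 raw=[9.0000 7.2000]
After op 3 tick(10): ref=19.0000 raw=[21.0000 15.2000]
After op 4 tick(9): ref=28.0000 raw=[31.8000 22.4000]
After op 5 tick(6): ref=34.0000 raw=[39.0000 27.2000]
After op 6 tick(9): ref=43.0000 raw=[49.8000 34.4000]
Wrap final raw readings (mod 100): 49.8000 mod 100 = 49.8000; 34.4000 mod 100 = 34.4000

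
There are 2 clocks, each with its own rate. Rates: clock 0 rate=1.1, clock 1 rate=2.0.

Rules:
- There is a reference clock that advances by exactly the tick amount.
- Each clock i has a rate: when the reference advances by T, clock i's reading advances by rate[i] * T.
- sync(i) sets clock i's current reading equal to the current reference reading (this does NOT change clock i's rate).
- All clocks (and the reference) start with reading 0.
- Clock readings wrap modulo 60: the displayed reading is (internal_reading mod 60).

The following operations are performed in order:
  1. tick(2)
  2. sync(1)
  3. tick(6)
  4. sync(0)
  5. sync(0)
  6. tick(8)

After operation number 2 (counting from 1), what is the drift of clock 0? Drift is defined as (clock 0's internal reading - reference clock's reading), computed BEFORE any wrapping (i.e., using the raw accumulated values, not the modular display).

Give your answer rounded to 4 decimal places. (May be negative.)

Answer: 0.2000

Derivation:
After op 1 tick(2): ref=2.0000 raw=[2.2000 4.0000]
After op 2 sync(1): ref=2.0000 raw=[2.2000 2.0000]
Drift of clock 0 after op 2: 2.2000 - 2.0000 = 0.2000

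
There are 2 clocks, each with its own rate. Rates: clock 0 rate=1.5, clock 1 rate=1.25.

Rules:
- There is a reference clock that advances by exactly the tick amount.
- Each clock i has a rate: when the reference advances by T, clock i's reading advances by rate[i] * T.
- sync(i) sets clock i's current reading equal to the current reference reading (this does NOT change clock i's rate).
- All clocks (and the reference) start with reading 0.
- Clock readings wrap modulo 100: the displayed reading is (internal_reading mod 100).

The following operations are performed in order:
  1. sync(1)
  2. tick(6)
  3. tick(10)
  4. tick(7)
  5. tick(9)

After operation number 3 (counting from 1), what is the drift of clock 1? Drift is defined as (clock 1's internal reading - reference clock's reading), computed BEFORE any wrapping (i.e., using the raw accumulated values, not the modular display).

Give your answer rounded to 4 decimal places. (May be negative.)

After op 1 sync(1): ref=0.0000 raw=[0.0000 0.0000]
After op 2 tick(6): ref=6.0000 raw=[9.0000 7.5000]
After op 3 tick(10): ref=16.0000 raw=[24.0000 20.0000]
Drift of clock 1 after op 3: 20.0000 - 16.0000 = 4.0000

Answer: 4.0000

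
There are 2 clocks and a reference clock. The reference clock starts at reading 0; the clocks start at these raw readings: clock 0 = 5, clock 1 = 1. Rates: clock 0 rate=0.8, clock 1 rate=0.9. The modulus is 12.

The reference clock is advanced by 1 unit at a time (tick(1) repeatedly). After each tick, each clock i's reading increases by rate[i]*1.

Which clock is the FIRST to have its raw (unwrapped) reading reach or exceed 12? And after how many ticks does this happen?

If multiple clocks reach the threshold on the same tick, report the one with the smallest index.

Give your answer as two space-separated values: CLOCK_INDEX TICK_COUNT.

Answer: 0 9

Derivation:
clock 0: start=5, rate=0.8, needs 12-5 = 7; ticks = ceil(7/0.8) = ceil(8.7500) = 9; reading at tick 9 = 5 + 0.8*9 = 12.2000
clock 1: start=1, rate=0.9, needs 12-1 = 11; ticks = ceil(11/0.9) = ceil(12.2222) = 13; reading at tick 13 = 1 + 0.9*13 = 12.7000
Minimum tick count = 9; winners = [0]; smallest index = 0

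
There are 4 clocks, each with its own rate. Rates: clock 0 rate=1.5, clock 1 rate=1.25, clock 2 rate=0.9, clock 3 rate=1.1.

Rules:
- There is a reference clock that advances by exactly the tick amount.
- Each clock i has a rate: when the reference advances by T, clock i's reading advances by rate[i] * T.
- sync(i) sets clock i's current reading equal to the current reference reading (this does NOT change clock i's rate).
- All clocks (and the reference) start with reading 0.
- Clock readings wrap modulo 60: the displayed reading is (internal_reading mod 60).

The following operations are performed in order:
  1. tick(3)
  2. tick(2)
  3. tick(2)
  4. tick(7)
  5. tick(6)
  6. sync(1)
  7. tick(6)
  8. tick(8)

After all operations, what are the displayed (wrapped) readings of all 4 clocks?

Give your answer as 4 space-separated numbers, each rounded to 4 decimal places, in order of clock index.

Answer: 51.0000 37.5000 30.6000 37.4000

Derivation:
After op 1 tick(3): ref=3.0000 raw=[4.5000 3.7500 2.7000 3.3000]
After op 2 tick(2): ref=5.0000 raw=[7.5000 6.2500 4.5000 5.5000]
After op 3 tick(2): ref=7.0000 raw=[10.5000 8.7500 6.3000 7.7000]
After op 4 tick(7): ref=14.0000 raw=[21.0000 17.5000 12.6000 15.4000]
After op 5 tick(6): ref=20.0000 raw=[30.0000 25.0000 18.0000 22.0000]
After op 6 sync(1): ref=20.0000 raw=[30.0000 20.0000 18.0000 22.0000]
After op 7 tick(6): ref=26.0000 raw=[39.0000 27.5000 23.4000 28.6000]
After op 8 tick(8): ref=34.0000 raw=[51.0000 37.5000 30.6000 37.4000]
Wrap final raw readings (mod 60): 51.0000 mod 60 = 51.0000; 37.5000 mod 60 = 37.5000; 30.6000 mod 60 = 30.6000; 37.4000 mod 60 = 37.4000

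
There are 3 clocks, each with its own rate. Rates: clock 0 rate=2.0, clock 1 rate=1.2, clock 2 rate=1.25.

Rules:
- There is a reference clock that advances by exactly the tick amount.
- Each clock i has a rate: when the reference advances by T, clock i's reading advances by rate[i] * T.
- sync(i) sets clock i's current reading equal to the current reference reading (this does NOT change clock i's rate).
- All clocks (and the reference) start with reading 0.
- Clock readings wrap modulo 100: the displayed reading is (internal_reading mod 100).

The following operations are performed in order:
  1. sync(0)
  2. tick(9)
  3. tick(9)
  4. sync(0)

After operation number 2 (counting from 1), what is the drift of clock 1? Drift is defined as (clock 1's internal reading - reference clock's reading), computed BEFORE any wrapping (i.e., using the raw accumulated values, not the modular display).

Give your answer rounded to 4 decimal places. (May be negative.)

After op 1 sync(0): ref=0.0000 raw=[0.0000 0.0000 0.0000]
After op 2 tick(9): ref=9.0000 raw=[18.0000 10.8000 11.2500]
Drift of clock 1 after op 2: 10.8000 - 9.0000 = 1.8000

Answer: 1.8000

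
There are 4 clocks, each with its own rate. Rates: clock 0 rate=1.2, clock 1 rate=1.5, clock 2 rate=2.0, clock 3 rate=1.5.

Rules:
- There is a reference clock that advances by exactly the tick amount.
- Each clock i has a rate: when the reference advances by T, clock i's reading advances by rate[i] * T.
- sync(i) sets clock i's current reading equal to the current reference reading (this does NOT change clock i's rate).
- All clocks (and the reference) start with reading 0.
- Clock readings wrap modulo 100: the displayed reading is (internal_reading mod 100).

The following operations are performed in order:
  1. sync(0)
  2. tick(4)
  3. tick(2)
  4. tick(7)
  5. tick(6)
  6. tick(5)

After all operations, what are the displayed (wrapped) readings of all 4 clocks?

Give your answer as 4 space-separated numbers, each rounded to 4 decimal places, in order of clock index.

After op 1 sync(0): ref=0.0000 raw=[0.0000 0.0000 0.0000 0.0000]
After op 2 tick(4): ref=4.0000 raw=[4.8000 6.0000 8.0000 6.0000]
After op 3 tick(2): ref=6.0000 raw=[7.2000 9.0000 12.0000 9.0000]
After op 4 tick(7): ref=13.0000 raw=[15.6000 19.5000 26.0000 19.5000]
After op 5 tick(6): ref=19.0000 raw=[22.8000 28.5000 38.0000 28.5000]
After op 6 tick(5): ref=24.0000 raw=[28.8000 36.0000 48.0000 36.0000]
Wrap final raw readings (mod 100): 28.8000 mod 100 = 28.8000; 36.0000 mod 100 = 36.0000; 48.0000 mod 100 = 48.0000; 36.0000 mod 100 = 36.0000

Answer: 28.8000 36.0000 48.0000 36.0000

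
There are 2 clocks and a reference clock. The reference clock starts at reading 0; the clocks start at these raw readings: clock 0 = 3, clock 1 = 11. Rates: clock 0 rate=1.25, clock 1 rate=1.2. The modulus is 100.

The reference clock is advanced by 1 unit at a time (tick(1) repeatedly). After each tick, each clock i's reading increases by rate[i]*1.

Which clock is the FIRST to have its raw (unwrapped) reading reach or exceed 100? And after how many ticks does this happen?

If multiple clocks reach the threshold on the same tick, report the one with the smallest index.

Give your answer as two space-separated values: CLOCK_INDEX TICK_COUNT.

clock 0: start=3, rate=1.25, needs 100-3 = 97; ticks = ceil(97/1.25) = ceil(77.6000) = 78; reading at tick 78 = 3 + 1.25*78 = 100.5000
clock 1: start=11, rate=1.2, needs 100-11 = 89; ticks = ceil(89/1.2) = ceil(74.1667) = 75; reading at tick 75 = 11 + 1.2*75 = 101.0000
Minimum tick count = 75; winners = [1]; smallest index = 1

Answer: 1 75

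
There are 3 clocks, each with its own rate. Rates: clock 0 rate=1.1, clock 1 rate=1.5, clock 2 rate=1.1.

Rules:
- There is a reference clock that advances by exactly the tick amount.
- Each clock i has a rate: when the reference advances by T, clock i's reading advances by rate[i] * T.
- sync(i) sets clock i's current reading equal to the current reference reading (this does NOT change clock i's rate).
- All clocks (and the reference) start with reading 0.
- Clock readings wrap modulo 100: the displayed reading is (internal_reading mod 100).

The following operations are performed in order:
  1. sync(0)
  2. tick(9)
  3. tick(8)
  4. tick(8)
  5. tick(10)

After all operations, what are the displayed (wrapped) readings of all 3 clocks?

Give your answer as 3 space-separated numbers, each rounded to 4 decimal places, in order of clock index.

After op 1 sync(0): ref=0.0000 raw=[0.0000 0.0000 0.0000]
After op 2 tick(9): ref=9.0000 raw=[9.9000 13.5000 9.9000]
After op 3 tick(8): ref=17.0000 raw=[18.7000 25.5000 18.7000]
After op 4 tick(8): ref=25.0000 raw=[27.5000 37.5000 27.5000]
After op 5 tick(10): ref=35.0000 raw=[38.5000 52.5000 38.5000]
Wrap final raw readings (mod 100): 38.5000 mod 100 = 38.5000; 52.5000 mod 100 = 52.5000; 38.5000 mod 100 = 38.5000

Answer: 38.5000 52.5000 38.5000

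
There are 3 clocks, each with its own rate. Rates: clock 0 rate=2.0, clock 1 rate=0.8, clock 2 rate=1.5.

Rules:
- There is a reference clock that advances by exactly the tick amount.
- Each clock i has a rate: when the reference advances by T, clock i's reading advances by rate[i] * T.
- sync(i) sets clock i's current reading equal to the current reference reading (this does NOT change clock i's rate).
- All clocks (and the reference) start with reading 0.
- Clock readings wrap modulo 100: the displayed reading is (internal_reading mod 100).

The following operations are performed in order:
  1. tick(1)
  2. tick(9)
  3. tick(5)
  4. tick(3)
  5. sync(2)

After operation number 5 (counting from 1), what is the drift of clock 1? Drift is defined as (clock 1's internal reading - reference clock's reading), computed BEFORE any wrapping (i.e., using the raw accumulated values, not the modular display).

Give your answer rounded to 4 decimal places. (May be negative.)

After op 1 tick(1): ref=1.0000 raw=[2.0000 0.8000 1.5000]
After op 2 tick(9): ref=10.0000 raw=[20.0000 8.0000 15.0000]
After op 3 tick(5): ref=15.0000 raw=[30.0000 12.0000 22.5000]
After op 4 tick(3): ref=18.0000 raw=[36.0000 14.4000 27.0000]
After op 5 sync(2): ref=18.0000 raw=[36.0000 14.4000 18.0000]
Drift of clock 1 after op 5: 14.4000 - 18.0000 = -3.6000

Answer: -3.6000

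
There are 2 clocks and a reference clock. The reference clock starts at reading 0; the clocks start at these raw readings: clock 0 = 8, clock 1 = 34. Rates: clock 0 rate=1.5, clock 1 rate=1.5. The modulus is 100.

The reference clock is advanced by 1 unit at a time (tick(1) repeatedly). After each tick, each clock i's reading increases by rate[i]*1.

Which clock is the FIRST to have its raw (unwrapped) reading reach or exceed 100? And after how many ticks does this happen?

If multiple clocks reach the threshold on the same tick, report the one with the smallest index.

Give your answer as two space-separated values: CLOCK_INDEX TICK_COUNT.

clock 0: start=8, rate=1.5, needs 100-8 = 92; ticks = ceil(92/1.5) = ceil(61.3333) = 62; reading at tick 62 = 8 + 1.5*62 = 101.0000
clock 1: start=34, rate=1.5, needs 100-34 = 66; ticks = ceil(66/1.5) = ceil(44.0000) = 44; reading at tick 44 = 34 + 1.5*44 = 100.0000
Minimum tick count = 44; winners = [1]; smallest index = 1

Answer: 1 44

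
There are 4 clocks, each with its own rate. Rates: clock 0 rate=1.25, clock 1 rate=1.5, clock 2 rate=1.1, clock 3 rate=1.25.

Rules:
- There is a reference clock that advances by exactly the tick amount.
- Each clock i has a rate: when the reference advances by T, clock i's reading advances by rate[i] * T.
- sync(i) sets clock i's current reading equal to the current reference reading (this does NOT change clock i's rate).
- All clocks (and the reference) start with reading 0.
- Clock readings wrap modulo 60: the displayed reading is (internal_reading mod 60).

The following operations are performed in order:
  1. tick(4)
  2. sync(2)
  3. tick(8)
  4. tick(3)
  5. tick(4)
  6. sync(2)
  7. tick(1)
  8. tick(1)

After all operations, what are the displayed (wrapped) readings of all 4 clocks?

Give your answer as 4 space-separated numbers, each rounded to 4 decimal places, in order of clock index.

After op 1 tick(4): ref=4.0000 raw=[5.0000 6.0000 4.4000 5.0000]
After op 2 sync(2): ref=4.0000 raw=[5.0000 6.0000 4.0000 5.0000]
After op 3 tick(8): ref=12.0000 raw=[15.0000 18.0000 12.8000 15.0000]
After op 4 tick(3): ref=15.0000 raw=[18.7500 22.5000 16.1000 18.7500]
After op 5 tick(4): ref=19.0000 raw=[23.7500 28.5000 20.5000 23.7500]
After op 6 sync(2): ref=19.0000 raw=[23.7500 28.5000 19.0000 23.7500]
After op 7 tick(1): ref=20.0000 raw=[25.0000 30.0000 20.1000 25.0000]
After op 8 tick(1): ref=21.0000 raw=[26.2500 31.5000 21.2000 26.2500]
Wrap final raw readings (mod 60): 26.2500 mod 60 = 26.2500; 31.5000 mod 60 = 31.5000; 21.2000 mod 60 = 21.2000; 26.2500 mod 60 = 26.2500

Answer: 26.2500 31.5000 21.2000 26.2500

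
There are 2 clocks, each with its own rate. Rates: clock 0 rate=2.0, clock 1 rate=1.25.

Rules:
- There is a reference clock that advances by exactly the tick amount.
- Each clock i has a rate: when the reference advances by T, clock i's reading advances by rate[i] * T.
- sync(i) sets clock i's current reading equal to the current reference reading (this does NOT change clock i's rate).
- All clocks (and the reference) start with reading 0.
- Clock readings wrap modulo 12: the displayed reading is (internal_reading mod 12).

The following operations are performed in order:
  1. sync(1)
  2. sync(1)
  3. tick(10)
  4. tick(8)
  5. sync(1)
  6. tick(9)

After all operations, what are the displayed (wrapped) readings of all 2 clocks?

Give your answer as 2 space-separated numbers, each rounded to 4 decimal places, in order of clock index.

Answer: 6.0000 5.2500

Derivation:
After op 1 sync(1): ref=0.0000 raw=[0.0000 0.0000]
After op 2 sync(1): ref=0.0000 raw=[0.0000 0.0000]
After op 3 tick(10): ref=10.0000 raw=[20.0000 12.5000]
After op 4 tick(8): ref=18.0000 raw=[36.0000 22.5000]
After op 5 sync(1): ref=18.0000 raw=[36.0000 18.0000]
After op 6 tick(9): ref=27.0000 raw=[54.0000 29.2500]
Wrap final raw readings (mod 12): 54.0000 mod 12 = 6.0000; 29.2500 mod 12 = 5.2500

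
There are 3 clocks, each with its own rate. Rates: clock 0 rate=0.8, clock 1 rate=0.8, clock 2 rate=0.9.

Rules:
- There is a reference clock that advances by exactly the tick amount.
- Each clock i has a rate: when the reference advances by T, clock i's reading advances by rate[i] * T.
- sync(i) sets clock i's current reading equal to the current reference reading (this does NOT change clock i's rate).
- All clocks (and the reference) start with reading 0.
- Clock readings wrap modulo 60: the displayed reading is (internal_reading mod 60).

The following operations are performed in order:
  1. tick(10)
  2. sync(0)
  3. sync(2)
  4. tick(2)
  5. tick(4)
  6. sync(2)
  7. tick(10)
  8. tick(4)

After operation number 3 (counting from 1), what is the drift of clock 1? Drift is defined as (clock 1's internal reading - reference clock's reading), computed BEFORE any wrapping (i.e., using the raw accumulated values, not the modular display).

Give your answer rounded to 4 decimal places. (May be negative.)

Answer: -2.0000

Derivation:
After op 1 tick(10): ref=10.0000 raw=[8.0000 8.0000 9.0000]
After op 2 sync(0): ref=10.0000 raw=[10.0000 8.0000 9.0000]
After op 3 sync(2): ref=10.0000 raw=[10.0000 8.0000 10.0000]
Drift of clock 1 after op 3: 8.0000 - 10.0000 = -2.0000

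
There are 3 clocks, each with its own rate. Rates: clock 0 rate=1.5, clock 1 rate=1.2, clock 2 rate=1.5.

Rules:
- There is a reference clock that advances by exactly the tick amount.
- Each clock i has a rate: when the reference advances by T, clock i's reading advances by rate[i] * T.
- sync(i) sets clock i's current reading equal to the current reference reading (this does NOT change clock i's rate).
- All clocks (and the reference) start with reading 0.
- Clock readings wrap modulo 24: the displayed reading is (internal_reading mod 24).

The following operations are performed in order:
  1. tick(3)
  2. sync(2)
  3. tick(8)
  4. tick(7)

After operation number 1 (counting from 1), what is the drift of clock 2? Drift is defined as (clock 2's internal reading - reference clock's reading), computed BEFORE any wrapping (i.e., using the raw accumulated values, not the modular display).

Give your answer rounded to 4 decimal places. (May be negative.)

After op 1 tick(3): ref=3.0000 raw=[4.5000 3.6000 4.5000]
Drift of clock 2 after op 1: 4.5000 - 3.0000 = 1.5000

Answer: 1.5000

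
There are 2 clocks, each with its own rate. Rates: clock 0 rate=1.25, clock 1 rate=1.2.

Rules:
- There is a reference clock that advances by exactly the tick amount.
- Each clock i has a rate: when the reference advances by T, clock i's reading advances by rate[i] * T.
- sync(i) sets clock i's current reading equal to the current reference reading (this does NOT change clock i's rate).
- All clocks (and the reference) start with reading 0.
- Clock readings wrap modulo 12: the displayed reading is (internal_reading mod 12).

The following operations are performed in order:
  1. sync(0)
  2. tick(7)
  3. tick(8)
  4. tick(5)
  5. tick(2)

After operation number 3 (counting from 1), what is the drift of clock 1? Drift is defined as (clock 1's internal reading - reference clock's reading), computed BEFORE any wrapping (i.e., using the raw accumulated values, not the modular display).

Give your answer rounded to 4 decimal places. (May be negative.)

Answer: 3.0000

Derivation:
After op 1 sync(0): ref=0.0000 raw=[0.0000 0.0000]
After op 2 tick(7): ref=7.0000 raw=[8.7500 8.4000]
After op 3 tick(8): ref=15.0000 raw=[18.7500 18.0000]
Drift of clock 1 after op 3: 18.0000 - 15.0000 = 3.0000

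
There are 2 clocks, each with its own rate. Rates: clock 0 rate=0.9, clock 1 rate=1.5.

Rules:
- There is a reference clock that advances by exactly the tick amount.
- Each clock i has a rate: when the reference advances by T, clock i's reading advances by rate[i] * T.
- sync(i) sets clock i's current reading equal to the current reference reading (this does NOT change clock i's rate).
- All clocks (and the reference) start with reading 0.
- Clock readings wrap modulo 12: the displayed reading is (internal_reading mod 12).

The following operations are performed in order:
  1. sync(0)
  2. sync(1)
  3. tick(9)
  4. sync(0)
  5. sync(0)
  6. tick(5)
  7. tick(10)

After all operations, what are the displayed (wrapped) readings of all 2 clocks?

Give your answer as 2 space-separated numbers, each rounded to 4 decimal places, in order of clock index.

After op 1 sync(0): ref=0.0000 raw=[0.0000 0.0000]
After op 2 sync(1): ref=0.0000 raw=[0.0000 0.0000]
After op 3 tick(9): ref=9.0000 raw=[8.1000 13.5000]
After op 4 sync(0): ref=9.0000 raw=[9.0000 13.5000]
After op 5 sync(0): ref=9.0000 raw=[9.0000 13.5000]
After op 6 tick(5): ref=14.0000 raw=[13.5000 21.0000]
After op 7 tick(10): ref=24.0000 raw=[22.5000 36.0000]
Wrap final raw readings (mod 12): 22.5000 mod 12 = 10.5000; 36.0000 mod 12 = 0.0000

Answer: 10.5000 0.0000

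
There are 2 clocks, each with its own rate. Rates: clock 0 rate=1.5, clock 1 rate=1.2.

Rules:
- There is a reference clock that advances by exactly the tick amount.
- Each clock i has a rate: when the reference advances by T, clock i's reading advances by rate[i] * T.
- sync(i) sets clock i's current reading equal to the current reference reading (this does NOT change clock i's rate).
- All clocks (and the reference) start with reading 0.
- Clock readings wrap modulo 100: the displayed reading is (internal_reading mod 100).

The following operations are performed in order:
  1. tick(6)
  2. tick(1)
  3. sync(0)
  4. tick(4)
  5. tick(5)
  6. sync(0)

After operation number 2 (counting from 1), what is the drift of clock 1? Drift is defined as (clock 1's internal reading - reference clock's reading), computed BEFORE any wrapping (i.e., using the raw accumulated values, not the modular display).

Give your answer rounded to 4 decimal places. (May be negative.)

Answer: 1.4000

Derivation:
After op 1 tick(6): ref=6.0000 raw=[9.0000 7.2000]
After op 2 tick(1): ref=7.0000 raw=[10.5000 8.4000]
Drift of clock 1 after op 2: 8.4000 - 7.0000 = 1.4000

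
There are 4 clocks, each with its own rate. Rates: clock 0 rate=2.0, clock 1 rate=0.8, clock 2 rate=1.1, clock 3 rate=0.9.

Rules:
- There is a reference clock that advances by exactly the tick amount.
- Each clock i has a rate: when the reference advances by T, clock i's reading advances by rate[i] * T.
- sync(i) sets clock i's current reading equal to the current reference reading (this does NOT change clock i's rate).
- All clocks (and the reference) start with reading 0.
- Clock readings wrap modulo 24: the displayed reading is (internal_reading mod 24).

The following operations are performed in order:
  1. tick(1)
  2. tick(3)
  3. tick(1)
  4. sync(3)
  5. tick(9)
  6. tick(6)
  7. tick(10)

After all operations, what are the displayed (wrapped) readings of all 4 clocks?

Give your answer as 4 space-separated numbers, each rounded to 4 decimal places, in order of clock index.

Answer: 12.0000 0.0000 9.0000 3.5000

Derivation:
After op 1 tick(1): ref=1.0000 raw=[2.0000 0.8000 1.1000 0.9000]
After op 2 tick(3): ref=4.0000 raw=[8.0000 3.2000 4.4000 3.6000]
After op 3 tick(1): ref=5.0000 raw=[10.0000 4.0000 5.5000 4.5000]
After op 4 sync(3): ref=5.0000 raw=[10.0000 4.0000 5.5000 5.0000]
After op 5 tick(9): ref=14.0000 raw=[28.0000 11.2000 15.4000 13.1000]
After op 6 tick(6): ref=20.0000 raw=[40.0000 16.0000 22.0000 18.5000]
After op 7 tick(10): ref=30.0000 raw=[60.0000 24.0000 33.0000 27.5000]
Wrap final raw readings (mod 24): 60.0000 mod 24 = 12.0000; 24.0000 mod 24 = 0.0000; 33.0000 mod 24 = 9.0000; 27.5000 mod 24 = 3.5000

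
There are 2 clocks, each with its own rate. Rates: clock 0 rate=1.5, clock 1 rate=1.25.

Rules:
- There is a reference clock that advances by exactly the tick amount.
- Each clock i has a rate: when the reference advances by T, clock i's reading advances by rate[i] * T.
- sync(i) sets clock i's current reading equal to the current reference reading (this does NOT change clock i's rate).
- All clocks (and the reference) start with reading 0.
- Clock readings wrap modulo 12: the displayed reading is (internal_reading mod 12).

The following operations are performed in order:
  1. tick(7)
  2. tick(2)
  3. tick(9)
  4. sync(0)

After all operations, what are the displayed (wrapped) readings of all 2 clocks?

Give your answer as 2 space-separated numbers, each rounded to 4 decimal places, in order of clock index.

Answer: 6.0000 10.5000

Derivation:
After op 1 tick(7): ref=7.0000 raw=[10.5000 8.7500]
After op 2 tick(2): ref=9.0000 raw=[13.5000 11.2500]
After op 3 tick(9): ref=18.0000 raw=[27.0000 22.5000]
After op 4 sync(0): ref=18.0000 raw=[18.0000 22.5000]
Wrap final raw readings (mod 12): 18.0000 mod 12 = 6.0000; 22.5000 mod 12 = 10.5000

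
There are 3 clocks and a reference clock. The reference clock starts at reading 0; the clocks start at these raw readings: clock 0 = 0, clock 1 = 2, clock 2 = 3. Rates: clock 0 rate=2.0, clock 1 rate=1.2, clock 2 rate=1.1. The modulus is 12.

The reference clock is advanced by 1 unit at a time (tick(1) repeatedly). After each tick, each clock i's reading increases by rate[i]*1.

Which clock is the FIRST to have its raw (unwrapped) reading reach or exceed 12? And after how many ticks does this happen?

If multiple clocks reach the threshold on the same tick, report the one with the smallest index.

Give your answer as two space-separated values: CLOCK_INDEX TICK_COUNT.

Answer: 0 6

Derivation:
clock 0: start=0, rate=2.0, needs 12-0 = 12; ticks = ceil(12/2.0) = ceil(6.0000) = 6; reading at tick 6 = 0 + 2.0*6 = 12.0000
clock 1: start=2, rate=1.2, needs 12-2 = 10; ticks = ceil(10/1.2) = ceil(8.3333) = 9; reading at tick 9 = 2 + 1.2*9 = 12.8000
clock 2: start=3, rate=1.1, needs 12-3 = 9; ticks = ceil(9/1.1) = ceil(8.1818) = 9; reading at tick 9 = 3 + 1.1*9 = 12.9000
Minimum tick count = 6; winners = [0]; smallest index = 0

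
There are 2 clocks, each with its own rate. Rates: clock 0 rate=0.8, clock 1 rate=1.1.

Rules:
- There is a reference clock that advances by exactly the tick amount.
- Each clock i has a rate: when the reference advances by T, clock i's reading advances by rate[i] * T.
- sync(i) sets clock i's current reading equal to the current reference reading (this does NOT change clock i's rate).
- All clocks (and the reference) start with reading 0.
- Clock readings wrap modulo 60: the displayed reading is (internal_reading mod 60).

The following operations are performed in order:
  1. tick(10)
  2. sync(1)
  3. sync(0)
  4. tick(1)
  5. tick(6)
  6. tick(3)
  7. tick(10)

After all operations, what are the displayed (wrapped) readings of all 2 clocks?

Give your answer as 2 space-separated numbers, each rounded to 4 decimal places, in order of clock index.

After op 1 tick(10): ref=10.0000 raw=[8.0000 11.0000]
After op 2 sync(1): ref=10.0000 raw=[8.0000 10.0000]
After op 3 sync(0): ref=10.0000 raw=[10.0000 10.0000]
After op 4 tick(1): ref=11.0000 raw=[10.8000 11.1000]
After op 5 tick(6): ref=17.0000 raw=[15.6000 17.7000]
After op 6 tick(3): ref=20.0000 raw=[18.0000 21.0000]
After op 7 tick(10): ref=30.0000 raw=[26.0000 32.0000]
Wrap final raw readings (mod 60): 26.0000 mod 60 = 26.0000; 32.0000 mod 60 = 32.0000

Answer: 26.0000 32.0000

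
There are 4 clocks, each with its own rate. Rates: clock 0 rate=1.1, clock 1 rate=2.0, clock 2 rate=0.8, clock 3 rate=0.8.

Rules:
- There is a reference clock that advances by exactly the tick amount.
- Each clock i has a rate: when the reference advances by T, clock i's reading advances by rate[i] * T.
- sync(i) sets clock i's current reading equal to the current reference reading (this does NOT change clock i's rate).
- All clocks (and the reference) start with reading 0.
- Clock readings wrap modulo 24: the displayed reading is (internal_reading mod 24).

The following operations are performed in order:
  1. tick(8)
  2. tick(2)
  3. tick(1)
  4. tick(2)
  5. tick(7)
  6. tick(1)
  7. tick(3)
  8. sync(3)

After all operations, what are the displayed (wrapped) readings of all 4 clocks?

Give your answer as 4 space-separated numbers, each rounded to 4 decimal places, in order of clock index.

After op 1 tick(8): ref=8.0000 raw=[8.8000 16.0000 6.4000 6.4000]
After op 2 tick(2): ref=10.0000 raw=[11.0000 20.0000 8.0000 8.0000]
After op 3 tick(1): ref=11.0000 raw=[12.1000 22.0000 8.8000 8.8000]
After op 4 tick(2): ref=13.0000 raw=[14.3000 26.0000 10.4000 10.4000]
After op 5 tick(7): ref=20.0000 raw=[22.0000 40.0000 16.0000 16.0000]
After op 6 tick(1): ref=21.0000 raw=[23.1000 42.0000 16.8000 16.8000]
After op 7 tick(3): ref=24.0000 raw=[26.4000 48.0000 19.2000 19.2000]
After op 8 sync(3): ref=24.0000 raw=[26.4000 48.0000 19.2000 24.0000]
Wrap final raw readings (mod 24): 26.4000 mod 24 = 2.4000; 48.0000 mod 24 = 0.0000; 19.2000 mod 24 = 19.2000; 24.0000 mod 24 = 0.0000

Answer: 2.4000 0.0000 19.2000 0.0000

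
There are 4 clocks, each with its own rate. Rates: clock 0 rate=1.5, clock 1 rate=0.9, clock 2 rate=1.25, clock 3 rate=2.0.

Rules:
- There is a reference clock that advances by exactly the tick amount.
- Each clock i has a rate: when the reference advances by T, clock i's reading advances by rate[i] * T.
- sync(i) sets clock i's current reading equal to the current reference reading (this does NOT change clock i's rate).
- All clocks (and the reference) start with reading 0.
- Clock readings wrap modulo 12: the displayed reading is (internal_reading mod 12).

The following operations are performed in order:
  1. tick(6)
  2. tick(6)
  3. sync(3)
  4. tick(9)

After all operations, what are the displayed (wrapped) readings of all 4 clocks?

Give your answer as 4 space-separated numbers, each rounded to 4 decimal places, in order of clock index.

Answer: 7.5000 6.9000 2.2500 6.0000

Derivation:
After op 1 tick(6): ref=6.0000 raw=[9.0000 5.4000 7.5000 12.0000]
After op 2 tick(6): ref=12.0000 raw=[18.0000 10.8000 15.0000 24.0000]
After op 3 sync(3): ref=12.0000 raw=[18.0000 10.8000 15.0000 12.0000]
After op 4 tick(9): ref=21.0000 raw=[31.5000 18.9000 26.2500 30.0000]
Wrap final raw readings (mod 12): 31.5000 mod 12 = 7.5000; 18.9000 mod 12 = 6.9000; 26.2500 mod 12 = 2.2500; 30.0000 mod 12 = 6.0000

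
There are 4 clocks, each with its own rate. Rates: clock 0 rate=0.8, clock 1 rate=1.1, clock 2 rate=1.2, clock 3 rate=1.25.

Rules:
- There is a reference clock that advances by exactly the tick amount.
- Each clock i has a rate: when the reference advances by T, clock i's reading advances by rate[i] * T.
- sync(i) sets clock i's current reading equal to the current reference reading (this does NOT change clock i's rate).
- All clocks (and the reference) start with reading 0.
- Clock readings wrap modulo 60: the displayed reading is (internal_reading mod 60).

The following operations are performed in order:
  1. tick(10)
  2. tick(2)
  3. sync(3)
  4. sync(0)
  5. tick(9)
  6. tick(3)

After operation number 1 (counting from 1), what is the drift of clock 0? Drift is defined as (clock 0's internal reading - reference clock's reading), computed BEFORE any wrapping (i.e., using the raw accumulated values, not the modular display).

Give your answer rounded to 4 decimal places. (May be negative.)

Answer: -2.0000

Derivation:
After op 1 tick(10): ref=10.0000 raw=[8.0000 11.0000 12.0000 12.5000]
Drift of clock 0 after op 1: 8.0000 - 10.0000 = -2.0000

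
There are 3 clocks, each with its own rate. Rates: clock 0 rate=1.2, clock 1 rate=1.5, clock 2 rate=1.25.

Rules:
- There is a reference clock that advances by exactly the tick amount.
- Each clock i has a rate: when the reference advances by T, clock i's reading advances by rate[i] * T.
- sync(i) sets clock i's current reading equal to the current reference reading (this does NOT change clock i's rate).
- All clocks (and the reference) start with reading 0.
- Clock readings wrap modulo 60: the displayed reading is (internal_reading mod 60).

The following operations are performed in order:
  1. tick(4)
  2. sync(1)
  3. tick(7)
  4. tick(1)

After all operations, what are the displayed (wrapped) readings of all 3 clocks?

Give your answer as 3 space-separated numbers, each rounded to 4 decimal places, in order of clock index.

After op 1 tick(4): ref=4.0000 raw=[4.8000 6.0000 5.0000]
After op 2 sync(1): ref=4.0000 raw=[4.8000 4.0000 5.0000]
After op 3 tick(7): ref=11.0000 raw=[13.2000 14.5000 13.7500]
After op 4 tick(1): ref=12.0000 raw=[14.4000 16.0000 15.0000]
Wrap final raw readings (mod 60): 14.4000 mod 60 = 14.4000; 16.0000 mod 60 = 16.0000; 15.0000 mod 60 = 15.0000

Answer: 14.4000 16.0000 15.0000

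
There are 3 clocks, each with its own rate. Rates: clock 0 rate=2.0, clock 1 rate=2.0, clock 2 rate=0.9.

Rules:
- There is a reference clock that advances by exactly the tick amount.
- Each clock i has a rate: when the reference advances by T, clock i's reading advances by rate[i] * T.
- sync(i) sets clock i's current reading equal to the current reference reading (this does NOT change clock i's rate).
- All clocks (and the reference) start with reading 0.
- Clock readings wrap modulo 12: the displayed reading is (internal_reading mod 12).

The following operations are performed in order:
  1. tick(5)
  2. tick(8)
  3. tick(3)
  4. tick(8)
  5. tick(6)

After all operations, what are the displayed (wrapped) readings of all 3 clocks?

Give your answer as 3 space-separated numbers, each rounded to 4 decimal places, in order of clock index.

Answer: 0.0000 0.0000 3.0000

Derivation:
After op 1 tick(5): ref=5.0000 raw=[10.0000 10.0000 4.5000]
After op 2 tick(8): ref=13.0000 raw=[26.0000 26.0000 11.7000]
After op 3 tick(3): ref=16.0000 raw=[32.0000 32.0000 14.4000]
After op 4 tick(8): ref=24.0000 raw=[48.0000 48.0000 21.6000]
After op 5 tick(6): ref=30.0000 raw=[60.0000 60.0000 27.0000]
Wrap final raw readings (mod 12): 60.0000 mod 12 = 0.0000; 60.0000 mod 12 = 0.0000; 27.0000 mod 12 = 3.0000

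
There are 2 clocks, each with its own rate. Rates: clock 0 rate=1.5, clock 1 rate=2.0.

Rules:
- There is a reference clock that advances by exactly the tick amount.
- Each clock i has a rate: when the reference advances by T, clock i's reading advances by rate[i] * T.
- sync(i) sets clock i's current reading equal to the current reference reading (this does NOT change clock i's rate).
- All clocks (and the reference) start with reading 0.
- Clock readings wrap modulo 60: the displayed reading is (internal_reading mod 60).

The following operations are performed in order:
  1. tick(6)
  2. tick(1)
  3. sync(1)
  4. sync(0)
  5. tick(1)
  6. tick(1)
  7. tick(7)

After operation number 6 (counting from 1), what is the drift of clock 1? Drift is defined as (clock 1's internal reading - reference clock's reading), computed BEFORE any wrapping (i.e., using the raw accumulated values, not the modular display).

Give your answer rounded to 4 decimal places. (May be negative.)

Answer: 2.0000

Derivation:
After op 1 tick(6): ref=6.0000 raw=[9.0000 12.0000]
After op 2 tick(1): ref=7.0000 raw=[10.5000 14.0000]
After op 3 sync(1): ref=7.0000 raw=[10.5000 7.0000]
After op 4 sync(0): ref=7.0000 raw=[7.0000 7.0000]
After op 5 tick(1): ref=8.0000 raw=[8.5000 9.0000]
After op 6 tick(1): ref=9.0000 raw=[10.0000 11.0000]
Drift of clock 1 after op 6: 11.0000 - 9.0000 = 2.0000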